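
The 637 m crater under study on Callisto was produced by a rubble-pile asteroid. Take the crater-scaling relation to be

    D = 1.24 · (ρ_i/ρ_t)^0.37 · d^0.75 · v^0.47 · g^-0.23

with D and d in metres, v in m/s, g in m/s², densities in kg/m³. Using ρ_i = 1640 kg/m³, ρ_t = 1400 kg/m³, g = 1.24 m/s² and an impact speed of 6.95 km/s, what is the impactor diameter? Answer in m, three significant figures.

d ≈ 15.9 m

Rearranging for d: d = [D / (1.24 · (1640/1400)^0.37 · 6950^0.47 · 1.24^-0.23)]^(1/0.75).
(1640/1400)^0.37 = 1.060
6950^0.47 = 63.93
1.24^-0.23 = 0.9517
Denominator = 1.24 × 1.060 × 63.93 × 0.9517 = 79.97
D / 79.97 = 637 / 79.97 = 7.965
d = 7.965^(1/0.75) = 7.965^1.3333 = 15.91 m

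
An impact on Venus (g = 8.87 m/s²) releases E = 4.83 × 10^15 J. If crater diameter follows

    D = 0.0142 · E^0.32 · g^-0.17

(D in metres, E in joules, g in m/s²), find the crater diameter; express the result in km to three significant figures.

E^0.32 = (4.83 × 10^15)^0.32 = 1.044 × 10^5
g^-0.17 = 8.87^-0.17 = 0.6900
D = 0.0142 × 1.044 × 10^5 × 0.6900 = 1023 m
   = 1.023 km

D ≈ 1.02 km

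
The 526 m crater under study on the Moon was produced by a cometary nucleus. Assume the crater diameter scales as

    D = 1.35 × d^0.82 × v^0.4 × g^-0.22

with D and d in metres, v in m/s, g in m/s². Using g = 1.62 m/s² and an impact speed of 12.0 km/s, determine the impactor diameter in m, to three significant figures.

Rearranging for d: d = [D / (1.35 · 12000^0.4 · 1.62^-0.22)]^(1/0.82).
12000^0.4 = 42.82
1.62^-0.22 = 0.8993
Denominator = 1.35 × 42.82 × 0.8993 = 51.99
D / 51.99 = 526 / 51.99 = 10.12
d = 10.12^(1/0.82) = 10.12^1.2195 = 16.82 m

d ≈ 16.8 m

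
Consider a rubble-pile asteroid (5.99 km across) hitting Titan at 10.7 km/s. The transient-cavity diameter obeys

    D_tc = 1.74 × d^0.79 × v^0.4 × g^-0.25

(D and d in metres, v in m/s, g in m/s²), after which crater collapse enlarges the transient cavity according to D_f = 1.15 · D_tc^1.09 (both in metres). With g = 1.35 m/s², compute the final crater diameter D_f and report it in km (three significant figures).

D_f ≈ 198 km

In SI: d = 5990 m, v = 10700 m/s.
d^0.79 = 5990^0.79 = 964.2
v^0.4 = 10700^0.4 = 40.90
g^-0.25 = 1.35^-0.25 = 0.9277
D_tc = 1.74 × 964.2 × 40.90 × 0.9277 = 63660 m
D_f = 1.15 × (63660)^1.09 = 1.981 × 10^5 m
     = 198.1 km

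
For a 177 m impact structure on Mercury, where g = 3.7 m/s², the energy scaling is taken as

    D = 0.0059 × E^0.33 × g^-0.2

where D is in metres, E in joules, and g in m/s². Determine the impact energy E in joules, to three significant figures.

E ≈ 8.15 × 10^13 J

Rearranging: E = [D / (0.0059 · g^-0.2)]^(1/0.33).
g^-0.2 = 3.7^-0.2 = 0.7698
D / (0.0059 × 0.7698) = 177 / (4.542 × 10^-3) = 3.897 × 10^4
E = (3.897 × 10^4)^3.0303 = 8.152 × 10^13 J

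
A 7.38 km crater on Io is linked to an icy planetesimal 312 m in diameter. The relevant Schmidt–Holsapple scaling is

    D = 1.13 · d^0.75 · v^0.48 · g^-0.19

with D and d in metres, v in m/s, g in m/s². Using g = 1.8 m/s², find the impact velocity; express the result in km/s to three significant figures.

Rearranging for v: v = [D / (1.13 · 312^0.75 · 1.8^-0.19)]^(1/0.48).
D = 7380 m.
312^0.75 = 74.24
1.8^-0.19 = 0.8943
Denominator = 1.13 × 74.24 × 0.8943 = 75.02
D / 75.02 = 7380 / 75.02 = 98.37
v = 98.37^(1/0.48) = 98.37^2.0833 = 14182 m/s

v ≈ 14.2 km/s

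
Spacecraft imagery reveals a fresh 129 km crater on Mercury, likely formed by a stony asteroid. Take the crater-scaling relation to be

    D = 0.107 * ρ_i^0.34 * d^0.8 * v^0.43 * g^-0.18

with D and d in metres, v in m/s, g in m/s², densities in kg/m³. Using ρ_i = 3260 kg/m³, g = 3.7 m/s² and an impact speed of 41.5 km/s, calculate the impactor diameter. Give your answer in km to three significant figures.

d ≈ 5.68 km

Rearranging for d: d = [D / (0.107 · 3260^0.34 · 41500^0.43 · 3.7^-0.18)]^(1/0.8).
D = 129000 m.
3260^0.34 = 15.65
41500^0.43 = 96.77
3.7^-0.18 = 0.7902
Denominator = 0.107 × 15.65 × 96.77 × 0.7902 = 128.0
D / 128.0 = 129000 / 128.0 = 1008
d = 1008^(1/0.8) = 1008^1.25 = 5680 m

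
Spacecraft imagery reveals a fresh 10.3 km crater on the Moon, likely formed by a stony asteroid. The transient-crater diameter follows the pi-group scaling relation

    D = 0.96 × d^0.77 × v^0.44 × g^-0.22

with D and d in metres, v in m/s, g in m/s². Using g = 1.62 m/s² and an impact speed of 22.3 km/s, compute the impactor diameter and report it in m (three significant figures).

Rearranging for d: d = [D / (0.96 · 22300^0.44 · 1.62^-0.22)]^(1/0.77).
D = 10300 m.
22300^0.44 = 81.89
1.62^-0.22 = 0.8993
Denominator = 0.96 × 81.89 × 0.8993 = 70.70
D / 70.70 = 10300 / 70.70 = 145.7
d = 145.7^(1/0.77) = 145.7^1.2987 = 645.2 m

d ≈ 645 m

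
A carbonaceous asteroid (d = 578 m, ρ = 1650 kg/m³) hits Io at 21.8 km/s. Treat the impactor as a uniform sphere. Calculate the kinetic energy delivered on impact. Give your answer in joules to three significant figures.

E ≈ 3.96 × 10^19 J

v = 21800 m/s.
Mass m = (π/6) ρ d³ = (π/6) × 1650 × (578)³ = 1.668 × 10^11 kg
E = ½ m v² = 0.5 × 1.668 × 10^11 × (21800)² = 3.964 × 10^19 J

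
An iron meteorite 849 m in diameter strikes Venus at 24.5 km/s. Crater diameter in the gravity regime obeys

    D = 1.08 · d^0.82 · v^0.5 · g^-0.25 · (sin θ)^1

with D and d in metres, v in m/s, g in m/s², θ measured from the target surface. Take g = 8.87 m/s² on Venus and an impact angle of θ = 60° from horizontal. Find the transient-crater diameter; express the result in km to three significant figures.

D ≈ 21.4 km

In SI units: v = 24500 m/s.
d^0.82 = 849^0.82 = 252.2
v^0.5 = 24500^0.5 = 156.5
g^-0.25 = 8.87^-0.25 = 0.5795
(sin 60°)^1 = 0.8660^1 = 0.8660
D = 1.08 × 252.2 × 156.5 × 0.5795 × 0.8660 = 21392 m
   = 21.39 km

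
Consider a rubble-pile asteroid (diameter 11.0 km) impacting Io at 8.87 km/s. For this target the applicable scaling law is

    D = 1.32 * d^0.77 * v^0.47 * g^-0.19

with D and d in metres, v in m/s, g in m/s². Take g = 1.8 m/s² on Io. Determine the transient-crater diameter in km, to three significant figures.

D ≈ 110 km

In SI units: d = 11000 m, v = 8870 m/s.
d^0.77 = 11000^0.77 = 1294
v^0.47 = 8870^0.47 = 71.70
g^-0.19 = 1.8^-0.19 = 0.8943
D = 1.32 × 1294 × 71.70 × 0.8943 = 1.095 × 10^5 m
   = 109.5 km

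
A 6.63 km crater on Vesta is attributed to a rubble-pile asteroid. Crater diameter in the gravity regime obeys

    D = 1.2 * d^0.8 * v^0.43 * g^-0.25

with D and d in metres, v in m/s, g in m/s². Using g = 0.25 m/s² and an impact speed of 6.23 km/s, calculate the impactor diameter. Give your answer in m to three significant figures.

d ≈ 282 m

Rearranging for d: d = [D / (1.2 · 6230^0.43 · 0.25^-0.25)]^(1/0.8).
D = 6630 m.
6230^0.43 = 42.82
0.25^-0.25 = 1.414
Denominator = 1.2 × 42.82 × 1.414 = 72.66
D / 72.66 = 6630 / 72.66 = 91.25
d = 91.25^(1/0.8) = 91.25^1.25 = 282.0 m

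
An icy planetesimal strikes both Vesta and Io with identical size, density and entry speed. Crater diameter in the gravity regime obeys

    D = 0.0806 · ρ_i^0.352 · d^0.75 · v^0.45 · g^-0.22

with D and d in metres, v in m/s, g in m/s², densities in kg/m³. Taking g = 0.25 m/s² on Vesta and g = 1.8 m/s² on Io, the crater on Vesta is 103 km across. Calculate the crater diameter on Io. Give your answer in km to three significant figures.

D ≈ 66.7 km

All impactor-dependent factors cancel in the ratio, leaving D_Io/D_Vesta = (g_Io/g_Vesta)^-0.22.
(1.8/0.25)^-0.22 = 7.200^-0.22 = 0.6477
D_Io = 0.6477 × 103 km = 66.7 km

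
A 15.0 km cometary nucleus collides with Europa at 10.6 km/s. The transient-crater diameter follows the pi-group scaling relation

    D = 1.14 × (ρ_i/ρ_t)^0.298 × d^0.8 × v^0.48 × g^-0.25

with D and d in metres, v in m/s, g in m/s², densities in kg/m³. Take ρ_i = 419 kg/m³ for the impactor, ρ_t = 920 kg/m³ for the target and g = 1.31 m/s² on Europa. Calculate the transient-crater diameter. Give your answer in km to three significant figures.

In SI units: d = 15000 m, v = 10600 m/s.
(ρ_i/ρ_t)^0.298 = (419/920)^0.298 = 0.7911
d^0.8 = 15000^0.8 = 2192
v^0.48 = 10600^0.48 = 85.54
g^-0.25 = 1.31^-0.25 = 0.9347
D = 1.14 × 0.7911 × 2192 × 85.54 × 0.9347 = 1.581 × 10^5 m
   = 158.1 km

D ≈ 158 km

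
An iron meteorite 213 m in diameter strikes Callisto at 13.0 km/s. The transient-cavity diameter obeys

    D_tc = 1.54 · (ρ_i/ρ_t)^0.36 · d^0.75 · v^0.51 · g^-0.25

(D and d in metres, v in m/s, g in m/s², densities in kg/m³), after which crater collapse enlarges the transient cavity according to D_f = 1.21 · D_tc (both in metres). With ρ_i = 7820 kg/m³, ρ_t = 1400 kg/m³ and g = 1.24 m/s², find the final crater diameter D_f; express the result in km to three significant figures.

v = 13000 m/s.
(ρ_i/ρ_t)^0.36 = (7820/1400)^0.36 = 1.858
d^0.75 = 213^0.75 = 55.76
v^0.51 = 13000^0.51 = 125.3
g^-0.25 = 1.24^-0.25 = 0.9476
D_tc = 1.54 × 1.858 × 55.76 × 125.3 × 0.9476 = 18940 m
D_f = 1.21 × 18940 = 22917 m
     = 22.92 km

D_f ≈ 22.9 km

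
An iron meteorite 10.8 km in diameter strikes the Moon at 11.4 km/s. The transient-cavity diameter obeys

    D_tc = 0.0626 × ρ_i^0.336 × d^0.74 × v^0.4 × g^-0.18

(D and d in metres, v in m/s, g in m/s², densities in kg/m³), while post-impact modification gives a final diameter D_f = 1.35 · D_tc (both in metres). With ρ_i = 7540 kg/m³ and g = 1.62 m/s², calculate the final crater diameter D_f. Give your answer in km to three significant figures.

In SI: d = 10800 m, v = 11400 m/s.
ρ_i^0.336 = 7540^0.336 = 20.08
d^0.74 = 10800^0.74 = 965.5
v^0.4 = 11400^0.4 = 41.95
g^-0.18 = 1.62^-0.18 = 0.9168
D_tc = 0.0626 × 20.08 × 965.5 × 41.95 × 0.9168 = 46680 m
D_f = 1.35 × 46680 = 63018 m
     = 63.02 km

D_f ≈ 63.0 km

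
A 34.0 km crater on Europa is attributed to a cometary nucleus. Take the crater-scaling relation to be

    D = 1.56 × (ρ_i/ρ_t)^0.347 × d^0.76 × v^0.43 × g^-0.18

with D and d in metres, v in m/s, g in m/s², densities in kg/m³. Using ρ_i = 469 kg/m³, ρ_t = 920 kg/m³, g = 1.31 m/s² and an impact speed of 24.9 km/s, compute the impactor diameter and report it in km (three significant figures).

Rearranging for d: d = [D / (1.56 · (469/920)^0.347 · 24900^0.43 · 1.31^-0.18)]^(1/0.76).
D = 34000 m.
(469/920)^0.347 = 0.7915
24900^0.43 = 77.69
1.31^-0.18 = 0.9526
Denominator = 1.56 × 0.7915 × 77.69 × 0.9526 = 91.38
D / 91.38 = 34000 / 91.38 = 372.1
d = 372.1^(1/0.76) = 372.1^1.3158 = 2413 m

d ≈ 2.41 km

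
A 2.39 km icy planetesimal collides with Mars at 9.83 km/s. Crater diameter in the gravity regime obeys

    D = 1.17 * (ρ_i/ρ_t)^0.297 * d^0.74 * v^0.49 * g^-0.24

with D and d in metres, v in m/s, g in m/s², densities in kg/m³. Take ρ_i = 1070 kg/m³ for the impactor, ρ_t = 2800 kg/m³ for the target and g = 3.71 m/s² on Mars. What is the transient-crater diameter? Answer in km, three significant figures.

In SI units: d = 2390 m, v = 9830 m/s.
(ρ_i/ρ_t)^0.297 = (1070/2800)^0.297 = 0.7515
d^0.74 = 2390^0.74 = 316.2
v^0.49 = 9830^0.49 = 90.44
g^-0.24 = 3.71^-0.24 = 0.7300
D = 1.17 × 0.7515 × 316.2 × 90.44 × 0.7300 = 18355 m
   = 18.36 km

D ≈ 18.4 km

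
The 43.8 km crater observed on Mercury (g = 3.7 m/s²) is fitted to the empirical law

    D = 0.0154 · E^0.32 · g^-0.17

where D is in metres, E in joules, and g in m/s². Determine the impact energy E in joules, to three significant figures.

E ≈ 2.95 × 10^20 J

Rearranging: E = [D / (0.0154 · g^-0.17)]^(1/0.32).
D = 43800 m.
g^-0.17 = 3.7^-0.17 = 0.8006
D / (0.0154 × 0.8006) = 43800 / (0.01233) = 3.552 × 10^6
E = (3.552 × 10^6)^3.125 = 2.953 × 10^20 J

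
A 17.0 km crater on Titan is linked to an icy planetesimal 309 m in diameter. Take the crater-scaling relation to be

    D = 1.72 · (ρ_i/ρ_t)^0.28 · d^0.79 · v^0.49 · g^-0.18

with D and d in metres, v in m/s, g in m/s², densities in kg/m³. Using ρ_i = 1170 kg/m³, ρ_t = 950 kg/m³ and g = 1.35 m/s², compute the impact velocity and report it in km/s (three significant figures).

v ≈ 13.6 km/s

Rearranging for v: v = [D / (1.72 · (1170/950)^0.28 · 309^0.79 · 1.35^-0.18)]^(1/0.49).
D = 17000 m.
(1170/950)^0.28 = 1.060
309^0.79 = 92.70
1.35^-0.18 = 0.9474
Denominator = 1.72 × 1.060 × 92.70 × 0.9474 = 160.1
D / 160.1 = 17000 / 160.1 = 106.2
v = 106.2^(1/0.49) = 106.2^2.0408 = 13643 m/s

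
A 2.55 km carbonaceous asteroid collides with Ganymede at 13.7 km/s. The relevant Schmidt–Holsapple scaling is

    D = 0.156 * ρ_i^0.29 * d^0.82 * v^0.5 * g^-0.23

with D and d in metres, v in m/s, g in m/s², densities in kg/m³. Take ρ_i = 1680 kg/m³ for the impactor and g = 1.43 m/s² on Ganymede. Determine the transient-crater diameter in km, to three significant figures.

D ≈ 90.0 km

In SI units: d = 2550 m, v = 13700 m/s.
ρ_i^0.29 = 1680^0.29 = 8.617
d^0.82 = 2550^0.82 = 621.4
v^0.5 = 13700^0.5 = 117.0
g^-0.23 = 1.43^-0.23 = 0.9210
D = 0.156 × 8.617 × 621.4 × 117.0 × 0.9210 = 90011 m
   = 90.01 km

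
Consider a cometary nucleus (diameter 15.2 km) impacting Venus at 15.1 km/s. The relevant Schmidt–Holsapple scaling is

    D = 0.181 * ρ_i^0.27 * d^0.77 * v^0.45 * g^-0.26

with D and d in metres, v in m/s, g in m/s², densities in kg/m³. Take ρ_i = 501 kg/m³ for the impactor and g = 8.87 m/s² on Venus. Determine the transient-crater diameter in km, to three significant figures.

In SI units: d = 15200 m, v = 15100 m/s.
ρ_i^0.27 = 501^0.27 = 5.357
d^0.77 = 15200^0.77 = 1660
v^0.45 = 15100^0.45 = 75.95
g^-0.26 = 8.87^-0.26 = 0.5669
D = 0.181 × 5.357 × 1660 × 75.95 × 0.5669 = 69301 m
   = 69.30 km

D ≈ 69.3 km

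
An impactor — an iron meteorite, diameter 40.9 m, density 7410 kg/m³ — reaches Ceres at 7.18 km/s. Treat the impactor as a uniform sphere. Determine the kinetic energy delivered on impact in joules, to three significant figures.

v = 7180 m/s.
Mass m = (π/6) ρ d³ = (π/6) × 7410 × (40.9)³ = 2.655 × 10^8 kg
E = ½ m v² = 0.5 × 2.655 × 10^8 × (7180)² = 6.844 × 10^15 J

E ≈ 6.84 × 10^15 J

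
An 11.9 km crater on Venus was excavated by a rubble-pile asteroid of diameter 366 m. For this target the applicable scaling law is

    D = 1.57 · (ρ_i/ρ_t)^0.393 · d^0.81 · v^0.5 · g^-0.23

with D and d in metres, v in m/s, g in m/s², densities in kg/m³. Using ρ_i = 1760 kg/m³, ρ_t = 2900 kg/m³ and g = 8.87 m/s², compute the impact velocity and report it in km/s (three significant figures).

v ≈ 16.3 km/s

Rearranging for v: v = [D / (1.57 · (1760/2900)^0.393 · 366^0.81 · 8.87^-0.23)]^(1/0.5).
D = 11900 m.
(1760/2900)^0.393 = 0.8218
366^0.81 = 119.2
8.87^-0.23 = 0.6053
Denominator = 1.57 × 0.8218 × 119.2 × 0.6053 = 93.09
D / 93.09 = 11900 / 93.09 = 127.8
v = 127.8^(1/0.5) = 127.8^2 = 16333 m/s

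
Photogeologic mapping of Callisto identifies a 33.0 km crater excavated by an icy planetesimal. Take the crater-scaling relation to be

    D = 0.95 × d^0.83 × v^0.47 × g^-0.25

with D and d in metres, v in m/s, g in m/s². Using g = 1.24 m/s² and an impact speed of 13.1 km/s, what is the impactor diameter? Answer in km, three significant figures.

Rearranging for d: d = [D / (0.95 · 13100^0.47 · 1.24^-0.25)]^(1/0.83).
D = 33000 m.
13100^0.47 = 86.12
1.24^-0.25 = 0.9476
Denominator = 0.95 × 86.12 × 0.9476 = 77.53
D / 77.53 = 33000 / 77.53 = 425.6
d = 425.6^(1/0.83) = 425.6^1.2048 = 1470 m

d ≈ 1.47 km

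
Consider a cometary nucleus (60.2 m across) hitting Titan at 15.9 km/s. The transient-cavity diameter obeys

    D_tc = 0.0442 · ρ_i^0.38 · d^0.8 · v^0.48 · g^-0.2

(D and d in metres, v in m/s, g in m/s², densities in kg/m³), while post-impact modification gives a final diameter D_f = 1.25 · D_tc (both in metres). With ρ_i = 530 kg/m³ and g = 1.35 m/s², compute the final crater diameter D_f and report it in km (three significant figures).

v = 15900 m/s.
ρ_i^0.38 = 530^0.38 = 10.84
d^0.8 = 60.2^0.8 = 26.53
v^0.48 = 15900^0.48 = 103.9
g^-0.2 = 1.35^-0.2 = 0.9417
D_tc = 0.0442 × 10.84 × 26.53 × 103.9 × 0.9417 = 1244 m
D_f = 1.25 × 1244 = 1555 m
     = 1.555 km

D_f ≈ 1.55 km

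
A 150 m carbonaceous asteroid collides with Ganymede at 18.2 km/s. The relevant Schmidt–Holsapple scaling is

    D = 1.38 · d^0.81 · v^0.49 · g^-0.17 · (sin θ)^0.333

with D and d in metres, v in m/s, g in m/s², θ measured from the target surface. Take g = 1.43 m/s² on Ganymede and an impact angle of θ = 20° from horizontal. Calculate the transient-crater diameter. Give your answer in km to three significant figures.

In SI units: v = 18200 m/s.
d^0.81 = 150^0.81 = 57.89
v^0.49 = 18200^0.49 = 122.3
g^-0.17 = 1.43^-0.17 = 0.9410
(sin 20°)^0.333 = 0.3420^0.333 = 0.6996
D = 1.38 × 57.89 × 122.3 × 0.9410 × 0.6996 = 6432 m
   = 6.432 km

D ≈ 6.43 km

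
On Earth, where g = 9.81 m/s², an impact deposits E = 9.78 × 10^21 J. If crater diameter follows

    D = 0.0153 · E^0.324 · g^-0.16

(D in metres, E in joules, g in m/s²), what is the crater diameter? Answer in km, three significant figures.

E^0.324 = (9.78 × 10^21)^0.324 = 1.333 × 10^7
g^-0.16 = 9.81^-0.16 = 0.6940
D = 0.0153 × 1.333 × 10^7 × 0.6940 = 1.415 × 10^5 m
   = 141.5 km

D ≈ 142 km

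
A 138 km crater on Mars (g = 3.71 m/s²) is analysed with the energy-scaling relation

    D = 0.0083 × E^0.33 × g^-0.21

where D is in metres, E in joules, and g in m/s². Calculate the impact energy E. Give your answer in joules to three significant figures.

Rearranging: E = [D / (0.0083 · g^-0.21)]^(1/0.33).
D = 138000 m.
g^-0.21 = 3.71^-0.21 = 0.7593
D / (0.0083 × 0.7593) = 138000 / (6.302 × 10^-3) = 2.190 × 10^7
E = (2.190 × 10^7)^3.0303 = 1.753 × 10^22 J

E ≈ 1.75 × 10^22 J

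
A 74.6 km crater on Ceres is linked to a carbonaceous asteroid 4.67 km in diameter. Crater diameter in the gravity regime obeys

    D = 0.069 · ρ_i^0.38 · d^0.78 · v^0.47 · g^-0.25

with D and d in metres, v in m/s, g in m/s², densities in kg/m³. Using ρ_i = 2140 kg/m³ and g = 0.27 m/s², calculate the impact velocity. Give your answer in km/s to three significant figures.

v ≈ 5.67 km/s

Rearranging for v: v = [D / (0.069 · 2140^0.38 · 4670^0.78 · 0.27^-0.25)]^(1/0.47).
D = 74600 m.
2140^0.38 = 18.43
4670^0.78 = 727.9
0.27^-0.25 = 1.387
Denominator = 0.069 × 18.43 × 727.9 × 1.387 = 1284
D / 1284 = 74600 / 1284 = 58.10
v = 58.10^(1/0.47) = 58.10^2.1277 = 5671 m/s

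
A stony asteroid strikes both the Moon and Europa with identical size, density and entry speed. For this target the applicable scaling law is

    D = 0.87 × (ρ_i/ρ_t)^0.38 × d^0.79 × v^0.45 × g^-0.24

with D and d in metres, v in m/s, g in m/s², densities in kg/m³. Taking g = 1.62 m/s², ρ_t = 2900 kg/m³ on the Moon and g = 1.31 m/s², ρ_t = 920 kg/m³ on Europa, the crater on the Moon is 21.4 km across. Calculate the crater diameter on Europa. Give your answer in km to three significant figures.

D ≈ 34.8 km

The impactor-only factors (d, v, ρ_i) cancel in the ratio, leaving D_Europa/D_Moon = (g_Europa/g_Moon)^-0.24 · (ρ_t,Moon/ρ_t,Europa)^0.38.
(1.31/1.62)^-0.24 = 0.8086^-0.24 = 1.052
(2900/920)^0.38 = 3.152^0.38 = 1.547
Ratio = 1.052 × 1.547 = 1.627
D_Europa = 1.627 × 21.4 km = 34.8 km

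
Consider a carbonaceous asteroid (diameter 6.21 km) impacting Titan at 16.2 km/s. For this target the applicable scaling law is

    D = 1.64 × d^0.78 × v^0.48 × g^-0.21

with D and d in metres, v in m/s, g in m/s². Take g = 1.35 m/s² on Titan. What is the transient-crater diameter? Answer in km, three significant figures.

In SI units: d = 6210 m, v = 16200 m/s.
d^0.78 = 6210^0.78 = 909.1
v^0.48 = 16200^0.48 = 104.8
g^-0.21 = 1.35^-0.21 = 0.9389
D = 1.64 × 909.1 × 104.8 × 0.9389 = 1.467 × 10^5 m
   = 146.7 km

D ≈ 147 km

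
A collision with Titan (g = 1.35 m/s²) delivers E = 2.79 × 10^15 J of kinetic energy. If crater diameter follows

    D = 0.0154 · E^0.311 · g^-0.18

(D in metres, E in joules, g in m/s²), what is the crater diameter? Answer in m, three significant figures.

E^0.311 = (2.79 × 10^15)^0.311 = 6.362 × 10^4
g^-0.18 = 1.35^-0.18 = 0.9474
D = 0.0154 × 6.362 × 10^4 × 0.9474 = 928.2 m

D ≈ 928 m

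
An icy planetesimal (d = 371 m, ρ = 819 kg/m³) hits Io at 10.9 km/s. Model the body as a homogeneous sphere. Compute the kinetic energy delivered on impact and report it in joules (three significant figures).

E ≈ 1.30 × 10^18 J

v = 10900 m/s.
Mass m = (π/6) ρ d³ = (π/6) × 819 × (371)³ = 2.190 × 10^10 kg
E = ½ m v² = 0.5 × 2.190 × 10^10 × (10900)² = 1.301 × 10^18 J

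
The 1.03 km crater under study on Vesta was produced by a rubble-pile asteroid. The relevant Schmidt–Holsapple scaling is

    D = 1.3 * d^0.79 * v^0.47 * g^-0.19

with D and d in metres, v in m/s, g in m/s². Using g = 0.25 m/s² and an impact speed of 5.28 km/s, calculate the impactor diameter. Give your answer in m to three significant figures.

Rearranging for d: d = [D / (1.3 · 5280^0.47 · 0.25^-0.19)]^(1/0.79).
D = 1030 m.
5280^0.47 = 56.19
0.25^-0.19 = 1.301
Denominator = 1.3 × 56.19 × 1.301 = 95.03
D / 95.03 = 1030 / 95.03 = 10.84
d = 10.84^(1/0.79) = 10.84^1.2658 = 20.42 m

d ≈ 20.4 m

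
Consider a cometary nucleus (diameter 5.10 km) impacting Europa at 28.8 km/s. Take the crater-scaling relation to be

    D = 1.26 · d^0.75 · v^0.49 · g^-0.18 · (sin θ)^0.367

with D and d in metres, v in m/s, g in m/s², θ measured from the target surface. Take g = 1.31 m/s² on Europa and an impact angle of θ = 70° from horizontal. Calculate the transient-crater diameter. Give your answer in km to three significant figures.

In SI units: d = 5100 m, v = 28800 m/s.
d^0.75 = 5100^0.75 = 603.5
v^0.49 = 28800^0.49 = 153.1
g^-0.18 = 1.31^-0.18 = 0.9526
(sin 70°)^0.367 = 0.9397^0.367 = 0.9774
D = 1.26 × 603.5 × 153.1 × 0.9526 × 0.9774 = 1.084 × 10^5 m
   = 108.4 km

D ≈ 108 km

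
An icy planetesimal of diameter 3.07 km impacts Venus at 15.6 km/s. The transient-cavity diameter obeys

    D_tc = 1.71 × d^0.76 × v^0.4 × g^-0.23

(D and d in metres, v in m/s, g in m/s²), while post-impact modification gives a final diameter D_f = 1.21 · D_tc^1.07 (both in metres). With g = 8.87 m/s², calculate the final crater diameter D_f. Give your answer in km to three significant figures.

D_f ≈ 53.6 km

In SI: d = 3070 m, v = 15600 m/s.
d^0.76 = 3070^0.76 = 446.9
v^0.4 = 15600^0.4 = 47.56
g^-0.23 = 8.87^-0.23 = 0.6053
D_tc = 1.71 × 446.9 × 47.56 × 0.6053 = 22000 m
D_f = 1.21 × (22000)^1.07 = 53602 m
     = 53.60 km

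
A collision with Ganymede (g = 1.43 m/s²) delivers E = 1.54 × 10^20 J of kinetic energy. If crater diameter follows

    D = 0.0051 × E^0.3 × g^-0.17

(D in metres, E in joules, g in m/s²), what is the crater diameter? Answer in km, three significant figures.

D ≈ 5.46 km

E^0.3 = (1.54 × 10^20)^0.3 = 1.138 × 10^6
g^-0.17 = 1.43^-0.17 = 0.9410
D = 0.0051 × 1.138 × 10^6 × 0.9410 = 5461 m
   = 5.461 km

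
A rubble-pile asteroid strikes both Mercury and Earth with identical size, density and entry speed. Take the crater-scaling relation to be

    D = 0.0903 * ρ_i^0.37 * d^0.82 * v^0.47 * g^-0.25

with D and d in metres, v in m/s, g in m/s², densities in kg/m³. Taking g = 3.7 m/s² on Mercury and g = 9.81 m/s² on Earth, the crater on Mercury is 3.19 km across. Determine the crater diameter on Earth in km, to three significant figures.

D ≈ 2.50 km

All impactor-dependent factors cancel in the ratio, leaving D_Earth/D_Mercury = (g_Earth/g_Mercury)^-0.25.
(9.81/3.7)^-0.25 = 2.651^-0.25 = 0.7837
D_Earth = 0.7837 × 3.19 km = 2.50 km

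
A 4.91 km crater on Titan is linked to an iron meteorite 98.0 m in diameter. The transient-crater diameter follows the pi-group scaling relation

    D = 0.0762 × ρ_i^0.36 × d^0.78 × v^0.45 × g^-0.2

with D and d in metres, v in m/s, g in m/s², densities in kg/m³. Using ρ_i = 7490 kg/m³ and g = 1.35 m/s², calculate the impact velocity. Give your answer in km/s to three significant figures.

v ≈ 15.6 km/s

Rearranging for v: v = [D / (0.0762 · 7490^0.36 · 98^0.78 · 1.35^-0.2)]^(1/0.45).
D = 4910 m.
7490^0.36 = 24.82
98^0.78 = 35.74
1.35^-0.2 = 0.9417
Denominator = 0.0762 × 24.82 × 35.74 × 0.9417 = 63.65
D / 63.65 = 4910 / 63.65 = 77.14
v = 77.14^(1/0.45) = 77.14^2.2222 = 15628 m/s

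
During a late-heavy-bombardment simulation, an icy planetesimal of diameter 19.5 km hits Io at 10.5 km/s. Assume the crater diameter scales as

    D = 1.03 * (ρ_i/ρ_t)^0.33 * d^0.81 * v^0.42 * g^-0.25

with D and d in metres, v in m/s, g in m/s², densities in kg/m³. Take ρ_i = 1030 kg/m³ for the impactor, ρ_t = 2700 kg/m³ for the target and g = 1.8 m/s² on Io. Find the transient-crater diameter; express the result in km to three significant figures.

D ≈ 94.3 km

In SI units: d = 19500 m, v = 10500 m/s.
(ρ_i/ρ_t)^0.33 = (1030/2700)^0.33 = 0.7276
d^0.81 = 19500^0.81 = 2985
v^0.42 = 10500^0.42 = 48.85
g^-0.25 = 1.8^-0.25 = 0.8633
D = 1.03 × 0.7276 × 2985 × 48.85 × 0.8633 = 94341 m
   = 94.34 km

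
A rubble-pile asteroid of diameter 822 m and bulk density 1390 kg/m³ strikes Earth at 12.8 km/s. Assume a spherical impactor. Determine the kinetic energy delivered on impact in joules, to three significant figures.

v = 12800 m/s.
Mass m = (π/6) ρ d³ = (π/6) × 1390 × (822)³ = 4.042 × 10^11 kg
E = ½ m v² = 0.5 × 4.042 × 10^11 × (12800)² = 3.311 × 10^19 J

E ≈ 3.31 × 10^19 J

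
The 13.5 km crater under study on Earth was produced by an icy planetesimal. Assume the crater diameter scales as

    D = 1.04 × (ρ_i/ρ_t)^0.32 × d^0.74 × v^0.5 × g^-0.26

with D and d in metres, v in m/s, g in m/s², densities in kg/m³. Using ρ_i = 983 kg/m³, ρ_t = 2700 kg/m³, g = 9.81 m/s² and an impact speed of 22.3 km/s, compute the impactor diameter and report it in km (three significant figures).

Rearranging for d: d = [D / (1.04 · (983/2700)^0.32 · 22300^0.5 · 9.81^-0.26)]^(1/0.74).
D = 13500 m.
(983/2700)^0.32 = 0.7237
22300^0.5 = 149.3
9.81^-0.26 = 0.5523
Denominator = 1.04 × 0.7237 × 149.3 × 0.5523 = 62.06
D / 62.06 = 13500 / 62.06 = 217.5
d = 217.5^(1/0.74) = 217.5^1.3514 = 1442 m

d ≈ 1.44 km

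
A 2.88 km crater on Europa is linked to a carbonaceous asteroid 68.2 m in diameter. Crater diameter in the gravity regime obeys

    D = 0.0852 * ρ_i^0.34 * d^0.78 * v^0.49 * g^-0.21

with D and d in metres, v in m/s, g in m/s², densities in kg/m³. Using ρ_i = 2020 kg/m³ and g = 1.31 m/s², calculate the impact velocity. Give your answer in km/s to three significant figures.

v ≈ 12.0 km/s

Rearranging for v: v = [D / (0.0852 · 2020^0.34 · 68.2^0.78 · 1.31^-0.21)]^(1/0.49).
D = 2880 m.
2020^0.34 = 13.30
68.2^0.78 = 26.94
1.31^-0.21 = 0.9449
Denominator = 0.0852 × 13.30 × 26.94 × 0.9449 = 28.85
D / 28.85 = 2880 / 28.85 = 99.83
v = 99.83^(1/0.49) = 99.83^2.0408 = 12025 m/s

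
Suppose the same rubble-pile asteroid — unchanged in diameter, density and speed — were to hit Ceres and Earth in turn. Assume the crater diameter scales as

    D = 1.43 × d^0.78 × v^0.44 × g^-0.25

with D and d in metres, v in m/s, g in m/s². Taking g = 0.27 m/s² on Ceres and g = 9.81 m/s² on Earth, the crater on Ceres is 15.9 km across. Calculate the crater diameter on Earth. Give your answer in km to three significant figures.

All impactor-dependent factors cancel in the ratio, leaving D_Earth/D_Ceres = (g_Earth/g_Ceres)^-0.25.
(9.81/0.27)^-0.25 = 36.33^-0.25 = 0.4073
D_Earth = 0.4073 × 15.9 km = 6.48 km

D ≈ 6.48 km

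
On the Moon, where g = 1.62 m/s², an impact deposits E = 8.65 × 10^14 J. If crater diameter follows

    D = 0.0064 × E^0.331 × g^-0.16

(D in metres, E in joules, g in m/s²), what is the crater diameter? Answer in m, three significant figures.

E^0.331 = (8.65 × 10^14)^0.331 = 8.793 × 10^4
g^-0.16 = 1.62^-0.16 = 0.9257
D = 0.0064 × 8.793 × 10^4 × 0.9257 = 520.9 m

D ≈ 521 m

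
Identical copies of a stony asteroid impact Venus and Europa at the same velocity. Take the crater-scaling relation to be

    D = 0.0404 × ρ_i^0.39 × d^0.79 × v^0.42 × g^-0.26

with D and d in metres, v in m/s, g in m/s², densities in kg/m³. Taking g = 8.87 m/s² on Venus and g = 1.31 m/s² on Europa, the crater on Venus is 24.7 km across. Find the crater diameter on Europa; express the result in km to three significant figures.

D ≈ 40.6 km

All impactor-dependent factors cancel in the ratio, leaving D_Europa/D_Venus = (g_Europa/g_Venus)^-0.26.
(1.31/8.87)^-0.26 = 0.1477^-0.26 = 1.644
D_Europa = 1.644 × 24.7 km = 40.6 km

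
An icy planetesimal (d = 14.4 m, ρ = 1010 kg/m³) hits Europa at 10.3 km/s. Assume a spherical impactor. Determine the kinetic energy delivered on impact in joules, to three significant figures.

E ≈ 8.38 × 10^13 J

v = 10300 m/s.
Mass m = (π/6) ρ d³ = (π/6) × 1010 × (14.4)³ = 1.579 × 10^6 kg
E = ½ m v² = 0.5 × 1.579 × 10^6 × (10300)² = 8.376 × 10^13 J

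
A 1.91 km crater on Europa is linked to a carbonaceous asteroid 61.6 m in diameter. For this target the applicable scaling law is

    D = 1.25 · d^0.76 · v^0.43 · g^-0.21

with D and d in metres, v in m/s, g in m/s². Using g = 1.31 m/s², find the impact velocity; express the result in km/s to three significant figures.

v ≈ 19.9 km/s

Rearranging for v: v = [D / (1.25 · 61.6^0.76 · 1.31^-0.21)]^(1/0.43).
D = 1910 m.
61.6^0.76 = 22.91
1.31^-0.21 = 0.9449
Denominator = 1.25 × 22.91 × 0.9449 = 27.06
D / 27.06 = 1910 / 27.06 = 70.58
v = 70.58^(1/0.43) = 70.58^2.3256 = 19920 m/s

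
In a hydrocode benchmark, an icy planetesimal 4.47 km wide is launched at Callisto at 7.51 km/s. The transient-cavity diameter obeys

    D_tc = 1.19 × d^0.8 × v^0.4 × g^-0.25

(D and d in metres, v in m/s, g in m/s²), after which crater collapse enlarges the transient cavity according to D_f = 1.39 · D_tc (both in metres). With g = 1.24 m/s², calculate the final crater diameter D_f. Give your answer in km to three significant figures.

In SI: d = 4470 m, v = 7510 m/s.
d^0.8 = 4470^0.8 = 832.2
v^0.4 = 7510^0.4 = 35.50
g^-0.25 = 1.24^-0.25 = 0.9476
D_tc = 1.19 × 832.2 × 35.50 × 0.9476 = 33310 m
D_f = 1.39 × 33310 = 46301 m
     = 46.30 km

D_f ≈ 46.3 km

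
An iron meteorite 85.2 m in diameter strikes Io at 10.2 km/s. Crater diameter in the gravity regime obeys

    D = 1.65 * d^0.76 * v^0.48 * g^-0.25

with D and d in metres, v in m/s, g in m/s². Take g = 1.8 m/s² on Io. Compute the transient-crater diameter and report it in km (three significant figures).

D ≈ 3.51 km

In SI units: v = 10200 m/s.
d^0.76 = 85.2^0.76 = 29.32
v^0.48 = 10200^0.48 = 83.97
g^-0.25 = 1.8^-0.25 = 0.8633
D = 1.65 × 29.32 × 83.97 × 0.8633 = 3507 m
   = 3.507 km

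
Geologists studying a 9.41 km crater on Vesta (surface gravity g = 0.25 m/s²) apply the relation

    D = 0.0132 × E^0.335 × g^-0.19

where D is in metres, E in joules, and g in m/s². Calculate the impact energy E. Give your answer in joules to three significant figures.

E ≈ 1.35 × 10^17 J

Rearranging: E = [D / (0.0132 · g^-0.19)]^(1/0.335).
D = 9410 m.
g^-0.19 = 0.25^-0.19 = 1.301
D / (0.0132 × 1.301) = 9410 / (0.01717) = 5.480 × 10^5
E = (5.480 × 10^5)^2.9851 = 1.352 × 10^17 J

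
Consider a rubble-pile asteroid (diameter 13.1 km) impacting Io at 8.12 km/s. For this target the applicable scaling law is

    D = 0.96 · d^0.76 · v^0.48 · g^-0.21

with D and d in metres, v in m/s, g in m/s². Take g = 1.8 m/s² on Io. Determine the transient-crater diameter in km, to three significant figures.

In SI units: d = 13100 m, v = 8120 m/s.
d^0.76 = 13100^0.76 = 1346
v^0.48 = 8120^0.48 = 75.26
g^-0.21 = 1.8^-0.21 = 0.8839
D = 0.96 × 1346 × 75.26 × 0.8839 = 85957 m
   = 85.96 km

D ≈ 86.0 km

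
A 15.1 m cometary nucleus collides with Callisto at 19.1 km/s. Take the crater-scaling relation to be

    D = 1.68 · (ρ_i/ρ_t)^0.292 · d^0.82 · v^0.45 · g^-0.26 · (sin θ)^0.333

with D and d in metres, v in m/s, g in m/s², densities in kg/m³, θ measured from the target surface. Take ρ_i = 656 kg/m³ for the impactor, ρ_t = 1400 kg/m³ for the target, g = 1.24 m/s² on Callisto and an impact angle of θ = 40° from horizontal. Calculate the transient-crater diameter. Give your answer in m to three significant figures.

In SI units: v = 19100 m/s.
(ρ_i/ρ_t)^0.292 = (656/1400)^0.292 = 0.8014
d^0.82 = 15.1^0.82 = 9.263
v^0.45 = 19100^0.45 = 84.42
g^-0.26 = 1.24^-0.26 = 0.9456
(sin 40°)^0.333 = 0.6428^0.333 = 0.8632
D = 1.68 × 0.8014 × 9.263 × 84.42 × 0.9456 × 0.8632 = 859.4 m

D ≈ 859 m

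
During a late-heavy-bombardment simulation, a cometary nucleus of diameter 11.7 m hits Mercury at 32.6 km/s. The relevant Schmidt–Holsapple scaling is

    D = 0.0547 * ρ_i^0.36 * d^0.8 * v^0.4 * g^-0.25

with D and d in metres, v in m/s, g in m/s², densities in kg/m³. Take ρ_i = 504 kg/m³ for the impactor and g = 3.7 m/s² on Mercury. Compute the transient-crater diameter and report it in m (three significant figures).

D ≈ 169 m

In SI units: v = 32600 m/s.
ρ_i^0.36 = 504^0.36 = 9.395
d^0.8 = 11.7^0.8 = 7.154
v^0.4 = 32600^0.4 = 63.87
g^-0.25 = 3.7^-0.25 = 0.7210
D = 0.0547 × 9.395 × 7.154 × 63.87 × 0.7210 = 169.3 m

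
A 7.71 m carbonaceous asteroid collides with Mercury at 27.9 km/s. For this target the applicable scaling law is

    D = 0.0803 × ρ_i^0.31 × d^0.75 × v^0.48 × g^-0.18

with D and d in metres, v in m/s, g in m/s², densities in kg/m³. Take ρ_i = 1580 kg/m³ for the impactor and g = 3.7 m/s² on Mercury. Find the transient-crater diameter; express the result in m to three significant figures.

D ≈ 392 m

In SI units: v = 27900 m/s.
ρ_i^0.31 = 1580^0.31 = 9.808
d^0.75 = 7.71^0.75 = 4.627
v^0.48 = 27900^0.48 = 136.1
g^-0.18 = 3.7^-0.18 = 0.7902
D = 0.0803 × 9.808 × 4.627 × 136.1 × 0.7902 = 391.9 m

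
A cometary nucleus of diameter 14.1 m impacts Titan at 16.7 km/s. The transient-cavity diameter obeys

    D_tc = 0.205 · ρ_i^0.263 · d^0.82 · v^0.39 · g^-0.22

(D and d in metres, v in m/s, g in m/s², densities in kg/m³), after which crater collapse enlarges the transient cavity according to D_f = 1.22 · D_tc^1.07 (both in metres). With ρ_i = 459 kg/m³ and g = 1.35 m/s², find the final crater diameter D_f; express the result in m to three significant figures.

v = 16700 m/s.
ρ_i^0.263 = 459^0.263 = 5.013
d^0.82 = 14.1^0.82 = 8.757
v^0.39 = 16700^0.39 = 44.35
g^-0.22 = 1.35^-0.22 = 0.9361
D_tc = 0.205 × 5.013 × 8.757 × 44.35 × 0.9361 = 373.6 m
D_f = 1.22 × (373.6)^1.07 = 690.0 m

D_f ≈ 690 m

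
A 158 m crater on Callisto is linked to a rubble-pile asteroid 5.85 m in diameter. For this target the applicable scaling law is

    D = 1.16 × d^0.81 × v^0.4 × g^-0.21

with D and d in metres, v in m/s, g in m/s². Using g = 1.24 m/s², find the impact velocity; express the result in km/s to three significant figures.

Rearranging for v: v = [D / (1.16 · 5.85^0.81 · 1.24^-0.21)]^(1/0.4).
5.85^0.81 = 4.182
1.24^-0.21 = 0.9558
Denominator = 1.16 × 4.182 × 0.9558 = 4.637
D / 4.637 = 158 / 4.637 = 34.07
v = 34.07^(1/0.4) = 34.07^2.5 = 6775 m/s

v ≈ 6.78 km/s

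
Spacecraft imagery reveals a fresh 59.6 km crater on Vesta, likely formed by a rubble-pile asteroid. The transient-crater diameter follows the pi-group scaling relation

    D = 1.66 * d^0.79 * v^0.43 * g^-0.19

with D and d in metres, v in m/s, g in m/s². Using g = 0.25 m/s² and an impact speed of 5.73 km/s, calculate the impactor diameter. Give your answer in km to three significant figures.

d ≈ 3.76 km

Rearranging for d: d = [D / (1.66 · 5730^0.43 · 0.25^-0.19)]^(1/0.79).
D = 59600 m.
5730^0.43 = 41.31
0.25^-0.19 = 1.301
Denominator = 1.66 × 41.31 × 1.301 = 89.22
D / 89.22 = 59600 / 89.22 = 668.0
d = 668.0^(1/0.79) = 668.0^1.2658 = 3764 m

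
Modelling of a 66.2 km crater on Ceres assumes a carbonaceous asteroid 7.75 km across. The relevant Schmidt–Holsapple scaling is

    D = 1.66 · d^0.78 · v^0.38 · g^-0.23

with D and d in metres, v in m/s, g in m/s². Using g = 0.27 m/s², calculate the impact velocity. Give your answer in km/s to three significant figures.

v ≈ 6.02 km/s

Rearranging for v: v = [D / (1.66 · 7750^0.78 · 0.27^-0.23)]^(1/0.38).
D = 66200 m.
7750^0.78 = 1081
0.27^-0.23 = 1.351
Denominator = 1.66 × 1081 × 1.351 = 2424
D / 2424 = 66200 / 2424 = 27.31
v = 27.31^(1/0.38) = 27.31^2.6316 = 6023 m/s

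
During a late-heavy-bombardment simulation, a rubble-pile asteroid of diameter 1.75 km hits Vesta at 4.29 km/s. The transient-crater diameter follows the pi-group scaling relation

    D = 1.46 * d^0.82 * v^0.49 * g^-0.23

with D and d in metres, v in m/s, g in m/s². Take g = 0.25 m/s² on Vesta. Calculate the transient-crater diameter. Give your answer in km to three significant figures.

In SI units: d = 1750 m, v = 4290 m/s.
d^0.82 = 1750^0.82 = 456.3
v^0.49 = 4290^0.49 = 60.24
g^-0.23 = 0.25^-0.23 = 1.376
D = 1.46 × 456.3 × 60.24 × 1.376 = 55221 m
   = 55.22 km

D ≈ 55.2 km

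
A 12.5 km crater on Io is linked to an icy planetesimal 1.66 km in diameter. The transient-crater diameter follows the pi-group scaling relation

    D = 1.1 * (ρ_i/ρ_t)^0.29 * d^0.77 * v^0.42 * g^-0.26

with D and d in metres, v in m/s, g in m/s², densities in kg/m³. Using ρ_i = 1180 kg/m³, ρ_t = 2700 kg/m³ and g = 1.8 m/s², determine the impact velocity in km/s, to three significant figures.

Rearranging for v: v = [D / (1.1 · (1180/2700)^0.29 · 1660^0.77 · 1.8^-0.26)]^(1/0.42).
D = 12500 m.
(1180/2700)^0.29 = 0.7866
1660^0.77 = 301.6
1.8^-0.26 = 0.8583
Denominator = 1.1 × 0.7866 × 301.6 × 0.8583 = 224.0
D / 224.0 = 12500 / 224.0 = 55.80
v = 55.80^(1/0.42) = 55.80^2.381 = 14412 m/s

v ≈ 14.4 km/s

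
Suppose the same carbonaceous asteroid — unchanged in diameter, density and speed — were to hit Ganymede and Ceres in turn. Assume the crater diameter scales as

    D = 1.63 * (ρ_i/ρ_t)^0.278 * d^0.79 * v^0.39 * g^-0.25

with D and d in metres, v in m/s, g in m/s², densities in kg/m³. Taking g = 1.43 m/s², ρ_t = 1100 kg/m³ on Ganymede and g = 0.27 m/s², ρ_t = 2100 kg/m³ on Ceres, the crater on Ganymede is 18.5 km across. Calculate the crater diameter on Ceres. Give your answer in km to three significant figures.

The impactor-only factors (d, v, ρ_i) cancel in the ratio, leaving D_Ceres/D_Ganymede = (g_Ceres/g_Ganymede)^-0.25 · (ρ_t,Ganymede/ρ_t,Ceres)^0.278.
(0.27/1.43)^-0.25 = 0.1888^-0.25 = 1.517
(1100/2100)^0.278 = 0.5238^0.278 = 0.8355
Ratio = 1.517 × 0.8355 = 1.267
D_Ceres = 1.267 × 18.5 km = 23.4 km

D ≈ 23.4 km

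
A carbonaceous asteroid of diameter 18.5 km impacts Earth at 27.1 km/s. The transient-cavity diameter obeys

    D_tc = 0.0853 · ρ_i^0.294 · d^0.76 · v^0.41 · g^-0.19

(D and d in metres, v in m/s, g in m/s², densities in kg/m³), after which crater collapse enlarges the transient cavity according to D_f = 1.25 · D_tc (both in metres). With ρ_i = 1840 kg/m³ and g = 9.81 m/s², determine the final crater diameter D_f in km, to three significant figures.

In SI: d = 18500 m, v = 27100 m/s.
ρ_i^0.294 = 1840^0.294 = 9.117
d^0.76 = 18500^0.76 = 1750
v^0.41 = 27100^0.41 = 65.69
g^-0.19 = 9.81^-0.19 = 0.6480
D_tc = 0.0853 × 9.117 × 1750 × 65.69 × 0.6480 = 57930 m
D_f = 1.25 × 57930 = 72412 m
     = 72.41 km

D_f ≈ 72.4 km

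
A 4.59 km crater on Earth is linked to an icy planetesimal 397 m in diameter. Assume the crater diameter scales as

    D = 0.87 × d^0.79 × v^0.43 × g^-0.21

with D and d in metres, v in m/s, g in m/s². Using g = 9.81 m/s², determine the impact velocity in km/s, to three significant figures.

Rearranging for v: v = [D / (0.87 · 397^0.79 · 9.81^-0.21)]^(1/0.43).
D = 4590 m.
397^0.79 = 113.0
9.81^-0.21 = 0.6191
Denominator = 0.87 × 113.0 × 0.6191 = 60.86
D / 60.86 = 4590 / 60.86 = 75.42
v = 75.42^(1/0.43) = 75.42^2.3256 = 23242 m/s

v ≈ 23.2 km/s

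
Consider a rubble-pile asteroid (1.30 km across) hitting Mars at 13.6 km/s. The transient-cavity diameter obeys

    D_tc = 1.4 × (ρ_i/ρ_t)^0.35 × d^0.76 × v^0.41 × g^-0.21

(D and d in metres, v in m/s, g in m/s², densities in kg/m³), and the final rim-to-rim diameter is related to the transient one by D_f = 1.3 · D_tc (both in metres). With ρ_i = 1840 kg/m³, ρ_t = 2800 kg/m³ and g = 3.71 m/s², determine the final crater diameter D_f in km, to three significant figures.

In SI: d = 1300 m, v = 13600 m/s.
(ρ_i/ρ_t)^0.35 = (1840/2800)^0.35 = 0.8633
d^0.76 = 1300^0.76 = 232.6
v^0.41 = 13600^0.41 = 49.52
g^-0.21 = 3.71^-0.21 = 0.7593
D_tc = 1.4 × 0.8633 × 232.6 × 49.52 × 0.7593 = 10570 m
D_f = 1.3 × 10570 = 13741 m
     = 13.74 km

D_f ≈ 13.7 km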